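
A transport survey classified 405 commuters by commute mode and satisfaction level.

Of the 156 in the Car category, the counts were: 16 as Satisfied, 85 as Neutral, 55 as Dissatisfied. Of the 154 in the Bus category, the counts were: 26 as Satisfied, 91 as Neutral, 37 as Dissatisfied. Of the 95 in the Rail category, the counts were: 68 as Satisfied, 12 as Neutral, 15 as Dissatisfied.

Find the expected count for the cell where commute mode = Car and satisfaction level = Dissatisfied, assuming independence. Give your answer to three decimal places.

41.215

Row total (Car) = 156; column total (Dissatisfied) = 107; grand total N = 405.
Expected count = (row total × column total) / N = 156 × 107 / 405 = 41.215.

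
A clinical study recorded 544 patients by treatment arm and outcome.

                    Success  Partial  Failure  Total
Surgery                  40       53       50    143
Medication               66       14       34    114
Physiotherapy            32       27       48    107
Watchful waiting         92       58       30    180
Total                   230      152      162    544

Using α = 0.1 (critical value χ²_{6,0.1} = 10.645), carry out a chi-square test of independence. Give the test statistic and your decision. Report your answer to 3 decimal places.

56.275; reject H₀

Grand total N = 544.
Expected counts (row total × column total / N):
  Surgery, Success: 143×230/544 = 60.4596
  Surgery, Partial: 143×152/544 = 39.9559
  Surgery, Failure: 143×162/544 = 42.5846
  Medication, Success: 114×230/544 = 48.1985
  Medication, Partial: 114×152/544 = 31.8529
  Medication, Failure: 114×162/544 = 33.9485
  Physiotherapy, Success: 107×230/544 = 45.2390
  Physiotherapy, Partial: 107×152/544 = 29.8971
  Physiotherapy, Failure: 107×162/544 = 31.8640
  Watchful waiting, Success: 180×230/544 = 76.1029
  Watchful waiting, Partial: 180×152/544 = 50.2941
  Watchful waiting, Failure: 180×162/544 = 53.6029
Contributions (O − E)²/E:
  (40 − 60.4596)²/60.4596 = 6.9236
  (53 − 39.9559)²/39.9559 = 4.2584
  (50 − 42.5846)²/42.5846 = 1.2913
  (66 − 48.1985)²/48.1985 = 6.5748
  (14 − 31.8529)²/31.8529 = 10.0062
  (34 − 33.9485)²/33.9485 = 0.0001
  (32 − 45.2390)²/45.2390 = 3.8743
  (27 − 29.8971)²/29.8971 = 0.2807
  (48 − 31.8640)²/31.8640 = 8.1713
  (92 − 76.1029)²/76.1029 = 3.3207
  (58 − 50.2941)²/50.2941 = 1.1807
  (30 − 53.6029)²/53.6029 = 10.3930
χ² = 6.9236 + 4.2584 + 1.2913 + 6.5748 + 10.0062 + 0.0001 + 3.8743 + 0.2807 + 8.1713 + 3.3207 + 1.1807 + 10.3930 = 56.275
df = (4−1)(3−1) = 6. Since 56.275 > 10.645, reject the null hypothesis of independence at α = 0.1.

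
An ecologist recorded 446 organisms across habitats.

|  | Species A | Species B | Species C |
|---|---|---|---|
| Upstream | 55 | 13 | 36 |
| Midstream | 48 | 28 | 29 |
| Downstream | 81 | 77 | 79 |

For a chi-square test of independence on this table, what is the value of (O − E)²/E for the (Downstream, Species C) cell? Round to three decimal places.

Row total (Downstream) = 237; column total (Species C) = 144; N = 446.
Expected count E = 237 × 144 / 446 = 76.5202.
Contribution = (O − E)²/E = (79 − 76.5202)² / 76.5202 = 0.080.

0.080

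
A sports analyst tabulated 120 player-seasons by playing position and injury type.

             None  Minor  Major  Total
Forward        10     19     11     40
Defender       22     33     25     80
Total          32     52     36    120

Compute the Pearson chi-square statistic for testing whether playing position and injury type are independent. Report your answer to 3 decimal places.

Grand total N = 120.
Expected counts (row total × column total / N):
  Forward, None: 40×32/120 = 10.6667
  Forward, Minor: 40×52/120 = 17.3333
  Forward, Major: 40×36/120 = 12.0000
  Defender, None: 80×32/120 = 21.3333
  Defender, Minor: 80×52/120 = 34.6667
  Defender, Major: 80×36/120 = 24.0000
Contributions (O − E)²/E:
  (10 − 10.6667)²/10.6667 = 0.0417
  (19 − 17.3333)²/17.3333 = 0.1603
  (11 − 12.0000)²/12.0000 = 0.0833
  (22 − 21.3333)²/21.3333 = 0.0208
  (33 − 34.6667)²/34.6667 = 0.0801
  (25 − 24.0000)²/24.0000 = 0.0417
χ² = 0.0417 + 0.1603 + 0.0833 + 0.0208 + 0.0801 + 0.0417 = 0.428

0.428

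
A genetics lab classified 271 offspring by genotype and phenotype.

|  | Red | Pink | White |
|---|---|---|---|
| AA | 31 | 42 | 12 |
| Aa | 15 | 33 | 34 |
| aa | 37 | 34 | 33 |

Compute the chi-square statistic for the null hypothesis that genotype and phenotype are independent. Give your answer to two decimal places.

20.20

Row totals: 85, 82, 104. Column totals: 83, 109, 79. Grand total N = 271.
Expected counts (row total × column total / N):
  AA, Red: 85×83/271 = 26.0332
  AA, Pink: 85×109/271 = 34.1882
  AA, White: 85×79/271 = 24.7786
  Aa, Red: 82×83/271 = 25.1144
  Aa, Pink: 82×109/271 = 32.9815
  Aa, White: 82×79/271 = 23.9041
  aa, Red: 104×83/271 = 31.8524
  aa, Pink: 104×109/271 = 41.8303
  aa, White: 104×79/271 = 30.3173
Contributions (O − E)²/E:
  (31 − 26.0332)²/26.0332 = 0.9476
  (42 − 34.1882)²/34.1882 = 1.7849
  (12 − 24.7786)²/24.7786 = 6.5901
  (15 − 25.1144)²/25.1144 = 4.0734
  (33 − 32.9815)²/32.9815 = 0.0000
  (34 − 23.9041)²/23.9041 = 4.2640
  (37 − 31.8524)²/31.8524 = 0.8319
  (34 − 41.8303)²/41.8303 = 1.4658
  (33 − 30.3173)²/30.3173 = 0.2374
χ² = 0.9476 + 1.7849 + 6.5901 + 4.0734 + 0.0000 + 4.2640 + 0.8319 + 1.4658 + 0.2374 = 20.20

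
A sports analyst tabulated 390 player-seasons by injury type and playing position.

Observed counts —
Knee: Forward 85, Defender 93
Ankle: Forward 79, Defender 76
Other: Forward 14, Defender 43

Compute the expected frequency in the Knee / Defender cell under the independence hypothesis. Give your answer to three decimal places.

96.759

Row total (Knee) = 178; column total (Defender) = 212; grand total N = 390.
Expected count = (row total × column total) / N = 178 × 212 / 390 = 96.759.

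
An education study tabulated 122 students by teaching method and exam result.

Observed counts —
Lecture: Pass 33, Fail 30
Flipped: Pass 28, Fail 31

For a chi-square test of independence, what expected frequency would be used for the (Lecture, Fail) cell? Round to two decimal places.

Row total (Lecture) = 63; column total (Fail) = 61; grand total N = 122.
Expected count = (row total × column total) / N = 63 × 61 / 122 = 31.50.

31.50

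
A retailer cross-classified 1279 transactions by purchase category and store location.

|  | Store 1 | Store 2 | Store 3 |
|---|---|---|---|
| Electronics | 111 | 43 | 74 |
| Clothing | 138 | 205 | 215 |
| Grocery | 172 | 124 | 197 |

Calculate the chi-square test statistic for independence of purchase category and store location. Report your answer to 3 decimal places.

Row totals: 228, 558, 493. Column totals: 421, 372, 486. Grand total N = 1279.
Expected counts (row total × column total / N):
  Electronics, Store 1: 228×421/1279 = 75.0493
  Electronics, Store 2: 228×372/1279 = 66.3143
  Electronics, Store 3: 228×486/1279 = 86.6364
  Clothing, Store 1: 558×421/1279 = 183.6732
  Clothing, Store 2: 558×372/1279 = 162.2955
  Clothing, Store 3: 558×486/1279 = 212.0313
  Grocery, Store 1: 493×421/1279 = 162.2776
  Grocery, Store 2: 493×372/1279 = 143.3901
  Grocery, Store 3: 493×486/1279 = 187.3323
Contributions (O − E)²/E:
  (111 − 75.0493)²/75.0493 = 17.2214
  (43 − 66.3143)²/66.3143 = 8.1967
  (74 − 86.6364)²/86.6364 = 1.8431
  (138 − 183.6732)²/183.6732 = 11.3574
  (205 − 162.2955)²/162.2955 = 11.2368
  (215 − 212.0313)²/212.0313 = 0.0416
  (172 − 162.2776)²/162.2776 = 0.5825
  (124 − 143.3901)²/143.3901 = 2.6220
  (197 − 187.3323)²/187.3323 = 0.4989
χ² = 17.2214 + 8.1967 + 1.8431 + 11.3574 + 11.2368 + 0.0416 + 0.5825 + 2.6220 + 0.4989 = 53.600

53.600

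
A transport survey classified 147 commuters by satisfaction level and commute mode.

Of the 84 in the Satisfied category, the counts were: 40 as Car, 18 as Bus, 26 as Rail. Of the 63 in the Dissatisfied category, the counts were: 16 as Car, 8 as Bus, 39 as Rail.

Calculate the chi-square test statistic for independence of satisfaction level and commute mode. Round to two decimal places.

14.02

Row totals: 84, 63. Column totals: 56, 26, 65. Grand total N = 147.
Expected counts (row total × column total / N):
  Satisfied, Car: 84×56/147 = 32.000
  Satisfied, Bus: 84×26/147 = 14.857
  Satisfied, Rail: 84×65/147 = 37.143
  Dissatisfied, Car: 63×56/147 = 24.000
  Dissatisfied, Bus: 63×26/147 = 11.143
  Dissatisfied, Rail: 63×65/147 = 27.857
Contributions (O − E)²/E:
  (40 − 32.000)²/32.000 = 2.0000
  (18 − 14.857)²/14.857 = 0.6649
  (26 − 37.143)²/37.143 = 3.3429
  (16 − 24.000)²/24.000 = 2.6667
  (8 − 11.143)²/11.143 = 0.8865
  (39 − 27.857)²/27.857 = 4.4573
χ² = 2.0000 + 0.6649 + 3.3429 + 2.6667 + 0.8865 + 4.4573 = 14.02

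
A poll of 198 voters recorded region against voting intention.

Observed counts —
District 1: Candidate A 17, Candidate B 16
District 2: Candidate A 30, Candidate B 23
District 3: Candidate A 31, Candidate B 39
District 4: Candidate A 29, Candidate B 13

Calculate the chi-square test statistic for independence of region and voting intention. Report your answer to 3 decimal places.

Row totals: 33, 53, 70, 42. Column totals: 107, 91. Grand total N = 198.
Expected counts (row total × column total / N):
  District 1, Candidate A: 33×107/198 = 17.8333
  District 1, Candidate B: 33×91/198 = 15.1667
  District 2, Candidate A: 53×107/198 = 28.6414
  District 2, Candidate B: 53×91/198 = 24.3586
  District 3, Candidate A: 70×107/198 = 37.8283
  District 3, Candidate B: 70×91/198 = 32.1717
  District 4, Candidate A: 42×107/198 = 22.6970
  District 4, Candidate B: 42×91/198 = 19.3030
Contributions (O − E)²/E:
  (17 − 17.8333)²/17.8333 = 0.0389
  (16 − 15.1667)²/15.1667 = 0.0458
  (30 − 28.6414)²/28.6414 = 0.0644
  (23 − 24.3586)²/24.3586 = 0.0758
  (31 − 37.8283)²/37.8283 = 1.2326
  (39 − 32.1717)²/32.1717 = 1.4493
  (29 − 22.6970)²/22.6970 = 1.7504
  (13 − 19.3030)²/19.3030 = 2.0581
χ² = 0.0389 + 0.0458 + 0.0644 + 0.0758 + 1.2326 + 1.4493 + 1.7504 + 2.0581 = 6.715

6.715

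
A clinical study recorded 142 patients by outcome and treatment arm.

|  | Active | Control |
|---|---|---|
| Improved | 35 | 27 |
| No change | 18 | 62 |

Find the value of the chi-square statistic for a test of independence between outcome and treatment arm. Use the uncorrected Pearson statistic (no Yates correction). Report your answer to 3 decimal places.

Row totals: 62, 80. Column totals: 53, 89. Grand total N = 142.
Expected counts (row total × column total / N):
  Improved, Active: 62×53/142 = 23.1408
  Improved, Control: 62×89/142 = 38.8592
  No change, Active: 80×53/142 = 29.8592
  No change, Control: 80×89/142 = 50.1408
Contributions (O − E)²/E:
  (35 − 23.1408)²/23.1408 = 6.0776
  (27 − 38.8592)²/38.8592 = 3.6192
  (18 − 29.8592)²/29.8592 = 4.7101
  (62 − 50.1408)²/50.1408 = 2.8049
χ² = 6.0776 + 3.6192 + 4.7101 + 2.8049 = 17.212

17.212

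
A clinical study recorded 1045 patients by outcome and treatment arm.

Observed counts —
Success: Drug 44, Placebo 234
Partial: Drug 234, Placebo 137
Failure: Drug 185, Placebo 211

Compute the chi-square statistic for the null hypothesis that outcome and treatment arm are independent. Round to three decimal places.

Row totals: 278, 371, 396. Column totals: 463, 582. Grand total N = 1045.
Expected counts (row total × column total / N):
  Success, Drug: 278×463/1045 = 123.1713
  Success, Placebo: 278×582/1045 = 154.8287
  Partial, Drug: 371×463/1045 = 164.3761
  Partial, Placebo: 371×582/1045 = 206.6239
  Failure, Drug: 396×463/1045 = 175.4526
  Failure, Placebo: 396×582/1045 = 220.5474
Contributions (O − E)²/E:
  (44 − 123.1713)²/123.1713 = 50.8892
  (234 − 154.8287)²/154.8287 = 40.4841
  (234 − 164.3761)²/164.3761 = 29.4902
  (137 − 206.6239)²/206.6239 = 23.4604
  (185 − 175.4526)²/175.4526 = 0.5195
  (211 − 220.5474)²/220.5474 = 0.4133
χ² = 50.8892 + 40.4841 + 29.4902 + 23.4604 + 0.5195 + 0.4133 = 145.257

145.257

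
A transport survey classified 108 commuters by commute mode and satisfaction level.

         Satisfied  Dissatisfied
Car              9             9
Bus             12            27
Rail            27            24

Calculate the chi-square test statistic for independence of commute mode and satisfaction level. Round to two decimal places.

Row totals: 18, 39, 51. Column totals: 48, 60. Grand total N = 108.
Expected counts (row total × column total / N):
  Car, Satisfied: 18×48/108 = 8.000
  Car, Dissatisfied: 18×60/108 = 10.000
  Bus, Satisfied: 39×48/108 = 17.333
  Bus, Dissatisfied: 39×60/108 = 21.667
  Rail, Satisfied: 51×48/108 = 22.667
  Rail, Dissatisfied: 51×60/108 = 28.333
Contributions (O − E)²/E:
  (9 − 8.000)²/8.000 = 0.1250
  (9 − 10.000)²/10.000 = 0.1000
  (12 − 17.333)²/17.333 = 1.6409
  (27 − 21.667)²/21.667 = 1.3126
  (27 − 22.667)²/22.667 = 0.8283
  (24 − 28.333)²/28.333 = 0.6627
χ² = 0.1250 + 0.1000 + 1.6409 + 1.3126 + 0.8283 + 0.6627 = 4.67

4.67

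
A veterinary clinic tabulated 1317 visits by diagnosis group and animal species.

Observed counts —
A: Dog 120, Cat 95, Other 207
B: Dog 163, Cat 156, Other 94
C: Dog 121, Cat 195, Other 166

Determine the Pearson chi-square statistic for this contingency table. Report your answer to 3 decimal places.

Row totals: 422, 413, 482. Column totals: 404, 446, 467. Grand total N = 1317.
Expected counts (row total × column total / N):
  A, Dog: 422×404/1317 = 129.4518
  A, Cat: 422×446/1317 = 142.9096
  A, Other: 422×467/1317 = 149.6386
  B, Dog: 413×404/1317 = 126.6910
  B, Cat: 413×446/1317 = 139.8618
  B, Other: 413×467/1317 = 146.4472
  C, Dog: 482×404/1317 = 147.8573
  C, Cat: 482×446/1317 = 163.2285
  C, Other: 482×467/1317 = 170.9142
Contributions (O − E)²/E:
  (120 − 129.4518)²/129.4518 = 0.6901
  (95 − 142.9096)²/142.9096 = 16.0614
  (207 − 149.6386)²/149.6386 = 21.9885
  (163 − 126.6910)²/126.6910 = 10.4060
  (156 − 139.8618)²/139.8618 = 1.8621
  (94 − 146.4472)²/146.4472 = 18.7829
  (121 − 147.8573)²/147.8573 = 4.8785
  (195 − 163.2285)²/163.2285 = 6.1841
  (166 − 170.9142)²/170.9142 = 0.1413
χ² = 0.6901 + 16.0614 + 21.9885 + 10.4060 + 1.8621 + 18.7829 + 4.8785 + 6.1841 + 0.1413 = 80.995

80.995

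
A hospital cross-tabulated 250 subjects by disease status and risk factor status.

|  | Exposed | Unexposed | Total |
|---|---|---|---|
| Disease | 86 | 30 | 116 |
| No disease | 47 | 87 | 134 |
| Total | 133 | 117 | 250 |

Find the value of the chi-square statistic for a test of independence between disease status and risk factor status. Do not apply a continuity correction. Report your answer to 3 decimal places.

38.107

Grand total N = 250.
Expected counts (row total × column total / N):
  Disease, Exposed: 116×133/250 = 61.7120
  Disease, Unexposed: 116×117/250 = 54.2880
  No disease, Exposed: 134×133/250 = 71.2880
  No disease, Unexposed: 134×117/250 = 62.7120
Contributions (O − E)²/E:
  (86 − 61.7120)²/61.7120 = 9.5590
  (30 − 54.2880)²/54.2880 = 10.8662
  (47 − 71.2880)²/71.2880 = 8.2750
  (87 − 62.7120)²/62.7120 = 9.4066
χ² = 9.5590 + 10.8662 + 8.2750 + 9.4066 = 38.107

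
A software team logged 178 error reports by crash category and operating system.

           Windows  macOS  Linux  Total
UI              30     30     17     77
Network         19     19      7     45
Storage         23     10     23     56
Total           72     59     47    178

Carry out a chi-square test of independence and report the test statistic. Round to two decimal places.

13.05

Grand total N = 178.
Expected counts (row total × column total / N):
  UI, Windows: 77×72/178 = 31.146
  UI, macOS: 77×59/178 = 25.522
  UI, Linux: 77×47/178 = 20.331
  Network, Windows: 45×72/178 = 18.202
  Network, macOS: 45×59/178 = 14.916
  Network, Linux: 45×47/178 = 11.882
  Storage, Windows: 56×72/178 = 22.652
  Storage, macOS: 56×59/178 = 18.562
  Storage, Linux: 56×47/178 = 14.787
Contributions (O − E)²/E:
  (30 − 31.146)²/31.146 = 0.0422
  (30 − 25.522)²/25.522 = 0.7857
  (17 − 20.331)²/20.331 = 0.5457
  (19 − 18.202)²/18.202 = 0.0350
  (19 − 14.916)²/14.916 = 1.1182
  (7 − 11.882)²/11.882 = 2.0059
  (23 − 22.652)²/22.652 = 0.0053
  (10 − 18.562)²/18.562 = 3.9494
  (23 − 14.787)²/14.787 = 4.5617
χ² = 0.0422 + 0.7857 + 0.5457 + 0.0350 + 1.1182 + 2.0059 + 0.0053 + 3.9494 + 4.5617 = 13.05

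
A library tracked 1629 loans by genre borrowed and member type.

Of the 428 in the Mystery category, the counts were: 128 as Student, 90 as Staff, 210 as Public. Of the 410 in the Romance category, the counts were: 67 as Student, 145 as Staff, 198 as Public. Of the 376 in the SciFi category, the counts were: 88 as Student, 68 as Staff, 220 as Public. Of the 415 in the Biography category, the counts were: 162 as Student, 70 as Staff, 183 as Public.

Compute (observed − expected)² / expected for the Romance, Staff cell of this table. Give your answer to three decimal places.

Row total (Romance) = 410; column total (Staff) = 373; N = 1629.
Expected count E = 410 × 373 / 1629 = 93.8797.
Contribution = (O − E)²/E = (145 − 93.8797)² / 93.8797 = 27.837.

27.837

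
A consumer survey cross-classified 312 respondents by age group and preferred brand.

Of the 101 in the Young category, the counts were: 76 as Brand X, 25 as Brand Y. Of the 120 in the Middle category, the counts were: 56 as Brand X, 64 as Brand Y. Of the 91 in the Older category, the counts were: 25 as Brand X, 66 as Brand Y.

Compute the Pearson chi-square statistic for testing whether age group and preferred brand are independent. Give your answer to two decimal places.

Row totals: 101, 120, 91. Column totals: 157, 155. Grand total N = 312.
Expected counts (row total × column total / N):
  Young, Brand X: 101×157/312 = 50.824
  Young, Brand Y: 101×155/312 = 50.176
  Middle, Brand X: 120×157/312 = 60.385
  Middle, Brand Y: 120×155/312 = 59.615
  Older, Brand X: 91×157/312 = 45.792
  Older, Brand Y: 91×155/312 = 45.208
Contributions (O − E)²/E:
  (76 − 50.824)²/50.824 = 12.4711
  (25 − 50.176)²/50.176 = 12.6322
  (56 − 60.385)²/60.385 = 0.3184
  (64 − 59.615)²/59.615 = 0.3225
  (25 − 45.792)²/45.792 = 9.4407
  (66 − 45.208)²/45.208 = 9.5626
χ² = 12.4711 + 12.6322 + 0.3184 + 0.3225 + 9.4407 + 9.5626 = 44.75

44.75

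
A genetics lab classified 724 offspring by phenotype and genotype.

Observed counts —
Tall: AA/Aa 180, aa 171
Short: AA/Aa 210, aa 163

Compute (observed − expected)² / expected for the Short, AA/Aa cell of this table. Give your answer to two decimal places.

Row total (Short) = 373; column total (AA/Aa) = 390; N = 724.
Expected count E = 373 × 390 / 724 = 200.925.
Contribution = (O − E)²/E = (210 − 200.925)² / 200.925 = 0.41.

0.41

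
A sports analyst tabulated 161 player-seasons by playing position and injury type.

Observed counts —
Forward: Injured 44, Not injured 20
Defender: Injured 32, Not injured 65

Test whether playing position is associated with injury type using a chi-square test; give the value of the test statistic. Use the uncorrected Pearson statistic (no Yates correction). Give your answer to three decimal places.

19.786

Row totals: 64, 97. Column totals: 76, 85. Grand total N = 161.
Expected counts (row total × column total / N):
  Forward, Injured: 64×76/161 = 30.21118
  Forward, Not injured: 64×85/161 = 33.78882
  Defender, Injured: 97×76/161 = 45.78882
  Defender, Not injured: 97×85/161 = 51.21118
Contributions (O − E)²/E:
  (44 − 30.21118)²/30.21118 = 6.2934
  (20 − 33.78882)²/33.78882 = 5.6271
  (32 − 45.78882)²/45.78882 = 4.1524
  (65 − 51.21118)²/51.21118 = 3.7127
χ² = 6.2934 + 5.6271 + 4.1524 + 3.7127 = 19.786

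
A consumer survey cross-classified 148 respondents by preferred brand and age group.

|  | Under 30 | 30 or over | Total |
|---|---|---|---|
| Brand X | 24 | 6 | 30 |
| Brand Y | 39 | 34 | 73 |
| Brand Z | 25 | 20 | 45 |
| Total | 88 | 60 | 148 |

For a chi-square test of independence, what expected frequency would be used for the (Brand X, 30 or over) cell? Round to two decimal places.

12.16

Row total (Brand X) = 30; column total (30 or over) = 60; grand total N = 148.
Expected count = (row total × column total) / N = 30 × 60 / 148 = 12.16.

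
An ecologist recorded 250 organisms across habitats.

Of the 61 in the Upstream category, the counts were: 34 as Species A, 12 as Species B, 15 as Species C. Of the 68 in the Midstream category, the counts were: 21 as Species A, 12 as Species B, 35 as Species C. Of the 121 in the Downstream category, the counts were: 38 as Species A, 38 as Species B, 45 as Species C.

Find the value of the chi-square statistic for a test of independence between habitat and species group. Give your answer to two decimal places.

17.79

Row totals: 61, 68, 121. Column totals: 93, 62, 95. Grand total N = 250.
Expected counts (row total × column total / N):
  Upstream, Species A: 61×93/250 = 22.692
  Upstream, Species B: 61×62/250 = 15.128
  Upstream, Species C: 61×95/250 = 23.180
  Midstream, Species A: 68×93/250 = 25.296
  Midstream, Species B: 68×62/250 = 16.864
  Midstream, Species C: 68×95/250 = 25.840
  Downstream, Species A: 121×93/250 = 45.012
  Downstream, Species B: 121×62/250 = 30.008
  Downstream, Species C: 121×95/250 = 45.980
Contributions (O − E)²/E:
  (34 − 22.692)²/22.692 = 5.6351
  (12 − 15.128)²/15.128 = 0.6468
  (15 − 23.180)²/23.180 = 2.8866
  (21 − 25.296)²/25.296 = 0.7296
  (12 − 16.864)²/16.864 = 1.4029
  (35 − 25.840)²/25.840 = 3.2471
  (38 − 45.012)²/45.012 = 1.0923
  (38 − 30.008)²/30.008 = 2.1285
  (45 − 45.980)²/45.980 = 0.0209
χ² = 5.6351 + 0.6468 + 2.8866 + 0.7296 + 1.4029 + 3.2471 + 1.0923 + 2.1285 + 0.0209 = 17.79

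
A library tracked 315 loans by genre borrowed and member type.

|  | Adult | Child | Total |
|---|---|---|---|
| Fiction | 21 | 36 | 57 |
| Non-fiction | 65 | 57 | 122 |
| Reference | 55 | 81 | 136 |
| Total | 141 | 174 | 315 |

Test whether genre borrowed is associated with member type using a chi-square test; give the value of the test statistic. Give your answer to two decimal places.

6.05

Grand total N = 315.
Expected counts (row total × column total / N):
  Fiction, Adult: 57×141/315 = 25.514
  Fiction, Child: 57×174/315 = 31.486
  Non-fiction, Adult: 122×141/315 = 54.610
  Non-fiction, Child: 122×174/315 = 67.390
  Reference, Adult: 136×141/315 = 60.876
  Reference, Child: 136×174/315 = 75.124
Contributions (O − E)²/E:
  (21 − 25.514)²/25.514 = 0.7986
  (36 − 31.486)²/31.486 = 0.6472
  (65 − 54.610)²/54.610 = 1.9768
  (57 − 67.390)²/67.390 = 1.6019
  (55 − 60.876)²/60.876 = 0.5672
  (81 − 75.124)²/75.124 = 0.4596
χ² = 0.7986 + 0.6472 + 1.9768 + 1.6019 + 0.5672 + 0.4596 = 6.05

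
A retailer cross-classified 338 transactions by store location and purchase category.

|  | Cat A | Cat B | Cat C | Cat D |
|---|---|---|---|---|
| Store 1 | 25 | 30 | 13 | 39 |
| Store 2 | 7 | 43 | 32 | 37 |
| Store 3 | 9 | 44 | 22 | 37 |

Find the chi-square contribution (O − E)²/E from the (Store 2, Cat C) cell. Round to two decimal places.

Row total (Store 2) = 119; column total (Cat C) = 67; N = 338.
Expected count E = 119 × 67 / 338 = 23.589.
Contribution = (O − E)²/E = (32 − 23.589)² / 23.589 = 3.00.

3.00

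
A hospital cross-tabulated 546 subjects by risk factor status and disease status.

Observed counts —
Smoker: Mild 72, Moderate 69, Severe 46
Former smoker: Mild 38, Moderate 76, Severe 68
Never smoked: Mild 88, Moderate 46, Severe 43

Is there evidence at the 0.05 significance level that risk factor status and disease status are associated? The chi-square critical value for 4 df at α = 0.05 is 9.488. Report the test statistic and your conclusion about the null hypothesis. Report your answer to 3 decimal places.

Row totals: 187, 182, 177. Column totals: 198, 191, 157. Grand total N = 546.
Expected counts (row total × column total / N):
  Smoker, Mild: 187×198/546 = 67.8132
  Smoker, Moderate: 187×191/546 = 65.4158
  Smoker, Severe: 187×157/546 = 53.7711
  Former smoker, Mild: 182×198/546 = 66.0000
  Former smoker, Moderate: 182×191/546 = 63.6667
  Former smoker, Severe: 182×157/546 = 52.3333
  Never smoked, Mild: 177×198/546 = 64.1868
  Never smoked, Moderate: 177×191/546 = 61.9176
  Never smoked, Severe: 177×157/546 = 50.8956
Contributions (O − E)²/E:
  (72 − 67.8132)²/67.8132 = 0.2585
  (69 − 65.4158)²/65.4158 = 0.1964
  (46 − 53.7711)²/53.7711 = 1.1231
  (38 − 66.0000)²/66.0000 = 11.8788
  (76 − 63.6667)²/63.6667 = 2.3892
  (68 − 52.3333)²/52.3333 = 4.6900
  (88 − 64.1868)²/64.1868 = 8.8347
  (46 − 61.9176)²/61.9176 = 4.0921
  (43 − 50.8956)²/50.8956 = 1.2249
χ² = 0.2585 + 0.1964 + 1.1231 + 11.8788 + 2.3892 + 4.6900 + 8.8347 + 4.0921 + 1.2249 = 34.688
df = (3−1)(3−1) = 4. Since 34.688 > 9.488, reject the null hypothesis of independence at α = 0.05.

34.688; reject H₀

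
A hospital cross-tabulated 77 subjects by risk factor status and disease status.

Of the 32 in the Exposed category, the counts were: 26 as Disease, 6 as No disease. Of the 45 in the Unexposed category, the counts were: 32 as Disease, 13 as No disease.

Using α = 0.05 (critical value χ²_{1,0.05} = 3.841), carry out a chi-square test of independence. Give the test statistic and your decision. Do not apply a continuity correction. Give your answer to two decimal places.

Row totals: 32, 45. Column totals: 58, 19. Grand total N = 77.
Expected counts (row total × column total / N):
  Exposed, Disease: 32×58/77 = 24.104
  Exposed, No disease: 32×19/77 = 7.896
  Unexposed, Disease: 45×58/77 = 33.896
  Unexposed, No disease: 45×19/77 = 11.104
Contributions (O − E)²/E:
  (26 − 24.104)²/24.104 = 0.1491
  (6 − 7.896)²/7.896 = 0.4553
  (32 − 33.896)²/33.896 = 0.1061
  (13 − 11.104)²/11.104 = 0.3237
χ² = 0.1491 + 0.4553 + 0.1061 + 0.3237 = 1.03
df = (2−1)(2−1) = 1. Since 1.03 < 3.841, fail to reject the null hypothesis of independence at α = 0.05.

1.03; fail to reject H₀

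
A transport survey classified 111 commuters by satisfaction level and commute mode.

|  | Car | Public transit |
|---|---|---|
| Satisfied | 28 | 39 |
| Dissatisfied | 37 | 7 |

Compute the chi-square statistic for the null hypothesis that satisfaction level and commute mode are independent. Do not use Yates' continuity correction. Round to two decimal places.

19.58

Row totals: 67, 44. Column totals: 65, 46. Grand total N = 111.
Expected counts (row total × column total / N):
  Satisfied, Car: 67×65/111 = 39.234
  Satisfied, Public transit: 67×46/111 = 27.766
  Dissatisfied, Car: 44×65/111 = 25.766
  Dissatisfied, Public transit: 44×46/111 = 18.234
Contributions (O − E)²/E:
  (28 − 39.234)²/39.234 = 3.2167
  (39 − 27.766)²/27.766 = 4.5452
  (37 − 25.766)²/25.766 = 4.8980
  (7 − 18.234)²/18.234 = 6.9213
χ² = 3.2167 + 4.5452 + 4.8980 + 6.9213 = 19.58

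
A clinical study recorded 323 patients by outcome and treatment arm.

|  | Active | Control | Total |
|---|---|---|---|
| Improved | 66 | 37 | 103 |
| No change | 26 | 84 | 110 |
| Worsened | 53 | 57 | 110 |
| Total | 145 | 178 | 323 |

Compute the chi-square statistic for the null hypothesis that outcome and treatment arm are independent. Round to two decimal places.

Grand total N = 323.
Expected counts (row total × column total / N):
  Improved, Active: 103×145/323 = 46.238
  Improved, Control: 103×178/323 = 56.762
  No change, Active: 110×145/323 = 49.381
  No change, Control: 110×178/323 = 60.619
  Worsened, Active: 110×145/323 = 49.381
  Worsened, Control: 110×178/323 = 60.619
Contributions (O − E)²/E:
  (66 − 46.238)²/46.238 = 8.4462
  (37 − 56.762)²/56.762 = 6.8802
  (26 − 49.381)²/49.381 = 11.0705
  (84 − 60.619)²/60.619 = 9.0181
  (53 − 49.381)²/49.381 = 0.2652
  (57 − 60.619)²/60.619 = 0.2161
χ² = 8.4462 + 6.8802 + 11.0705 + 9.0181 + 0.2652 + 0.2161 = 35.90

35.90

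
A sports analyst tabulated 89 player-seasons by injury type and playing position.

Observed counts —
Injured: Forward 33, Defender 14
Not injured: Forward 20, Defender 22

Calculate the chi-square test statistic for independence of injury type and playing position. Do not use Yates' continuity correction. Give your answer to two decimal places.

4.70

Row totals: 47, 42. Column totals: 53, 36. Grand total N = 89.
Expected counts (row total × column total / N):
  Injured, Forward: 47×53/89 = 27.989
  Injured, Defender: 47×36/89 = 19.011
  Not injured, Forward: 42×53/89 = 25.011
  Not injured, Defender: 42×36/89 = 16.989
Contributions (O − E)²/E:
  (33 − 27.989)²/27.989 = 0.8971
  (14 − 19.011)²/19.011 = 1.3208
  (20 − 25.011)²/25.011 = 1.0040
  (22 − 16.989)²/16.989 = 1.4780
χ² = 0.8971 + 1.3208 + 1.0040 + 1.4780 = 4.70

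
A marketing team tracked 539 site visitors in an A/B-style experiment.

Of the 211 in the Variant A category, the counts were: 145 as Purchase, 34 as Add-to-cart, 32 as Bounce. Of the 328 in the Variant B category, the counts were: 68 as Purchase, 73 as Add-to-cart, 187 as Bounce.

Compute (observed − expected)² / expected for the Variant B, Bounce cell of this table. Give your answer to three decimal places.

21.663

Row total (Variant B) = 328; column total (Bounce) = 219; N = 539.
Expected count E = 328 × 219 / 539 = 133.2690.
Contribution = (O − E)²/E = (187 − 133.2690)² / 133.2690 = 21.663.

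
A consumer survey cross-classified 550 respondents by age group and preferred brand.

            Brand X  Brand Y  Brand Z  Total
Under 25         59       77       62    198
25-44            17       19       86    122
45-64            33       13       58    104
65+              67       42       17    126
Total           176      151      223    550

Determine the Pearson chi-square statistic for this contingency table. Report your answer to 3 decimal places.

Grand total N = 550.
Expected counts (row total × column total / N):
  Under 25, Brand X: 198×176/550 = 63.3600
  Under 25, Brand Y: 198×151/550 = 54.3600
  Under 25, Brand Z: 198×223/550 = 80.2800
  25-44, Brand X: 122×176/550 = 39.0400
  25-44, Brand Y: 122×151/550 = 33.4945
  25-44, Brand Z: 122×223/550 = 49.4655
  45-64, Brand X: 104×176/550 = 33.2800
  45-64, Brand Y: 104×151/550 = 28.5527
  45-64, Brand Z: 104×223/550 = 42.1673
  65+, Brand X: 126×176/550 = 40.3200
  65+, Brand Y: 126×151/550 = 34.5927
  65+, Brand Z: 126×223/550 = 51.0873
Contributions (O − E)²/E:
  (59 − 63.3600)²/63.3600 = 0.3000
  (77 − 54.3600)²/54.3600 = 9.4292
  (62 − 80.2800)²/80.2800 = 4.1624
  (17 − 39.0400)²/39.0400 = 12.4427
  (19 − 33.4945)²/33.4945 = 6.2724
  (86 − 49.4655)²/49.4655 = 26.9839
  (33 − 33.2800)²/33.2800 = 0.0024
  (13 − 28.5527)²/28.5527 = 8.4716
  (58 − 42.1673)²/42.1673 = 5.9448
  (67 − 40.3200)²/40.3200 = 17.6543
  (42 − 34.5927)²/34.5927 = 1.5861
  (17 − 51.0873)²/51.0873 = 22.7443
χ² = 0.3000 + 9.4292 + 4.1624 + 12.4427 + 6.2724 + 26.9839 + 0.0024 + 8.4716 + 5.9448 + 17.6543 + 1.5861 + 22.7443 = 115.994

115.994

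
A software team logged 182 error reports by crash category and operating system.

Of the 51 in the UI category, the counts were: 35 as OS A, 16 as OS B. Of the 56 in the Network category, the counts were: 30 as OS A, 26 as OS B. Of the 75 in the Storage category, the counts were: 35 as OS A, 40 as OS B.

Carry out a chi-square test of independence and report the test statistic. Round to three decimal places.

Row totals: 51, 56, 75. Column totals: 100, 82. Grand total N = 182.
Expected counts (row total × column total / N):
  UI, OS A: 51×100/182 = 28.0220
  UI, OS B: 51×82/182 = 22.9780
  Network, OS A: 56×100/182 = 30.7692
  Network, OS B: 56×82/182 = 25.2308
  Storage, OS A: 75×100/182 = 41.2088
  Storage, OS B: 75×82/182 = 33.7912
Contributions (O − E)²/E:
  (35 − 28.0220)²/28.0220 = 1.7377
  (16 − 22.9780)²/22.9780 = 2.1191
  (30 − 30.7692)²/30.7692 = 0.0192
  (26 − 25.2308)²/25.2308 = 0.0235
  (35 − 41.2088)²/41.2088 = 0.9355
  (40 − 33.7912)²/33.7912 = 1.1408
χ² = 1.7377 + 2.1191 + 0.0192 + 0.0235 + 0.9355 + 1.1408 = 5.976

5.976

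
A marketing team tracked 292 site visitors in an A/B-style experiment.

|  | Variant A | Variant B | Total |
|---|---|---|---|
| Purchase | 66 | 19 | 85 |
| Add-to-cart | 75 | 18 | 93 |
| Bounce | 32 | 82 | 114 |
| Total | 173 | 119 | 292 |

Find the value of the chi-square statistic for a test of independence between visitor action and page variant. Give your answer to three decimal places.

Grand total N = 292.
Expected counts (row total × column total / N):
  Purchase, Variant A: 85×173/292 = 50.3596
  Purchase, Variant B: 85×119/292 = 34.6404
  Add-to-cart, Variant A: 93×173/292 = 55.0993
  Add-to-cart, Variant B: 93×119/292 = 37.9007
  Bounce, Variant A: 114×173/292 = 67.5411
  Bounce, Variant B: 114×119/292 = 46.4589
Contributions (O − E)²/E:
  (66 − 50.3596)²/50.3596 = 4.8575
  (19 − 34.6404)²/34.6404 = 7.0618
  (75 − 55.0993)²/55.0993 = 7.1877
  (18 − 37.9007)²/37.9007 = 10.4494
  (32 − 67.5411)²/67.5411 = 18.7022
  (82 − 46.4589)²/46.4589 = 27.1890
χ² = 4.8575 + 7.0618 + 7.1877 + 10.4494 + 18.7022 + 27.1890 = 75.448

75.448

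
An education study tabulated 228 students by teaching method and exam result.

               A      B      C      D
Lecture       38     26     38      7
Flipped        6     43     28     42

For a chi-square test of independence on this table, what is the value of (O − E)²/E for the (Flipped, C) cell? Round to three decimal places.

1.207

Row total (Flipped) = 119; column total (C) = 66; N = 228.
Expected count E = 119 × 66 / 228 = 34.44737.
Contribution = (O − E)²/E = (28 − 34.44737)² / 34.44737 = 1.207.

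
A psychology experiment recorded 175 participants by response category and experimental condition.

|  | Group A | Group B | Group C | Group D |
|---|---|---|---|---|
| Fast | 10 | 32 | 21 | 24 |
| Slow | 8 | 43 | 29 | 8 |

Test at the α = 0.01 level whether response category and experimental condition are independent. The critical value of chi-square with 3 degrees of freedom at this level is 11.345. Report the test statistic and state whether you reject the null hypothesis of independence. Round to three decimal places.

11.110; fail to reject H₀

Row totals: 87, 88. Column totals: 18, 75, 50, 32. Grand total N = 175.
Expected counts (row total × column total / N):
  Fast, Group A: 87×18/175 = 8.9486
  Fast, Group B: 87×75/175 = 37.2857
  Fast, Group C: 87×50/175 = 24.8571
  Fast, Group D: 87×32/175 = 15.9086
  Slow, Group A: 88×18/175 = 9.0514
  Slow, Group B: 88×75/175 = 37.7143
  Slow, Group C: 88×50/175 = 25.1429
  Slow, Group D: 88×32/175 = 16.0914
Contributions (O − E)²/E:
  (10 − 8.9486)²/8.9486 = 0.1235
  (32 − 37.2857)²/37.2857 = 0.7493
  (21 − 24.8571)²/24.8571 = 0.5985
  (24 − 15.9086)²/15.9086 = 4.1154
  (8 − 9.0514)²/9.0514 = 0.1221
  (43 − 37.7143)²/37.7143 = 0.7408
  (29 − 25.1429)²/25.1429 = 0.5917
  (8 − 16.0914)²/16.0914 = 4.0687
χ² = 0.1235 + 0.7493 + 0.5985 + 4.1154 + 0.1221 + 0.7408 + 0.5917 + 4.0687 = 11.110
df = (2−1)(4−1) = 3. Since 11.110 < 11.345, fail to reject the null hypothesis of independence at α = 0.01.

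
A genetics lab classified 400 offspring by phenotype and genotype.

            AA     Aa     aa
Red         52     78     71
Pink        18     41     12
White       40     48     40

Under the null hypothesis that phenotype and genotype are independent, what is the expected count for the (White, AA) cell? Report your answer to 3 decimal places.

35.200

Row total (White) = 128; column total (AA) = 110; grand total N = 400.
Expected count = (row total × column total) / N = 128 × 110 / 400 = 35.200.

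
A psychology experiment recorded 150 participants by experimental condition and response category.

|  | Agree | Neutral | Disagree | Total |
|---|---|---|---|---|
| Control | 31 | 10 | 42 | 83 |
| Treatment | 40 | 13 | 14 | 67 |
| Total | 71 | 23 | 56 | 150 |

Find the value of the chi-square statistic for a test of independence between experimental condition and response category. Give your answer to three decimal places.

Grand total N = 150.
Expected counts (row total × column total / N):
  Control, Agree: 83×71/150 = 39.2867
  Control, Neutral: 83×23/150 = 12.7267
  Control, Disagree: 83×56/150 = 30.9867
  Treatment, Agree: 67×71/150 = 31.7133
  Treatment, Neutral: 67×23/150 = 10.2733
  Treatment, Disagree: 67×56/150 = 25.0133
Contributions (O − E)²/E:
  (31 − 39.2867)²/39.2867 = 1.7479
  (10 − 12.7267)²/12.7267 = 0.5842
  (42 − 30.9867)²/30.9867 = 3.9143
  (40 − 31.7133)²/31.7133 = 2.1653
  (13 − 10.2733)²/10.2733 = 0.7237
  (14 − 25.0133)²/25.0133 = 4.8491
χ² = 1.7479 + 0.5842 + 3.9143 + 2.1653 + 0.7237 + 4.8491 = 13.985

13.985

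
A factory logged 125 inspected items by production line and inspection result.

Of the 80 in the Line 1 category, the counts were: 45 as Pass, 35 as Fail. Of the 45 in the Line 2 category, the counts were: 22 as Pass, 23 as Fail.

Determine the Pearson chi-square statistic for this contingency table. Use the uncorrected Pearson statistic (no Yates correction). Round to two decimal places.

0.63

Row totals: 80, 45. Column totals: 67, 58. Grand total N = 125.
Expected counts (row total × column total / N):
  Line 1, Pass: 80×67/125 = 42.880
  Line 1, Fail: 80×58/125 = 37.120
  Line 2, Pass: 45×67/125 = 24.120
  Line 2, Fail: 45×58/125 = 20.880
Contributions (O − E)²/E:
  (45 − 42.880)²/42.880 = 0.1048
  (35 − 37.120)²/37.120 = 0.1211
  (22 − 24.120)²/24.120 = 0.1863
  (23 − 20.880)²/20.880 = 0.2152
χ² = 0.1048 + 0.1211 + 0.1863 + 0.2152 = 0.63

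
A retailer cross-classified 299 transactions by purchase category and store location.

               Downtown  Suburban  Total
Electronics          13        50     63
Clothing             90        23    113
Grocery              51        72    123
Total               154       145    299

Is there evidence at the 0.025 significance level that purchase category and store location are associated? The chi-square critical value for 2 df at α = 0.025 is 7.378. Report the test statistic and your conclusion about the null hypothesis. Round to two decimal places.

Grand total N = 299.
Expected counts (row total × column total / N):
  Electronics, Downtown: 63×154/299 = 32.448
  Electronics, Suburban: 63×145/299 = 30.552
  Clothing, Downtown: 113×154/299 = 58.201
  Clothing, Suburban: 113×145/299 = 54.799
  Grocery, Downtown: 123×154/299 = 63.351
  Grocery, Suburban: 123×145/299 = 59.649
Contributions (O − E)²/E:
  (13 − 32.448)²/32.448 = 11.6563
  (50 − 30.552)²/30.552 = 12.3797
  (90 − 58.201)²/58.201 = 17.3739
  (23 − 54.799)²/54.799 = 18.4525
  (51 − 63.351)²/63.351 = 2.4080
  (72 − 59.649)²/59.649 = 2.5574
χ² = 11.6563 + 12.3797 + 17.3739 + 18.4525 + 2.4080 + 2.5574 = 64.83
df = (3−1)(2−1) = 2. Since 64.83 > 7.378, reject the null hypothesis of independence at α = 0.025.

64.83; reject H₀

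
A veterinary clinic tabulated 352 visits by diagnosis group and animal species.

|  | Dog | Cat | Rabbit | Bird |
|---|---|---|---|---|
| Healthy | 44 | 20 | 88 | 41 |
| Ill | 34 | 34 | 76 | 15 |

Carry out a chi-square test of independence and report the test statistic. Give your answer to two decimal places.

14.71

Row totals: 193, 159. Column totals: 78, 54, 164, 56. Grand total N = 352.
Expected counts (row total × column total / N):
  Healthy, Dog: 193×78/352 = 42.767
  Healthy, Cat: 193×54/352 = 29.608
  Healthy, Rabbit: 193×164/352 = 89.920
  Healthy, Bird: 193×56/352 = 30.705
  Ill, Dog: 159×78/352 = 35.233
  Ill, Cat: 159×54/352 = 24.392
  Ill, Rabbit: 159×164/352 = 74.080
  Ill, Bird: 159×56/352 = 25.295
Contributions (O − E)²/E:
  (44 − 42.767)²/42.767 = 0.0355
  (20 − 29.608)²/29.608 = 3.1179
  (88 − 89.920)²/89.920 = 0.0410
  (41 − 30.705)²/30.705 = 3.4518
  (34 − 35.233)²/35.233 = 0.0431
  (34 − 24.392)²/24.392 = 3.7846
  (76 − 74.080)²/74.080 = 0.0498
  (15 − 25.295)²/25.295 = 4.1900
χ² = 0.0355 + 3.1179 + 0.0410 + 3.4518 + 0.0431 + 3.7846 + 0.0498 + 4.1900 = 14.71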